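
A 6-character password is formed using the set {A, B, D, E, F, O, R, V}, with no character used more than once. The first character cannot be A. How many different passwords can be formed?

17640

The first character has 8−1 = 7 choices (anything except A).
The remaining 5 characters are filled from the other 7 symbols without repetition: 7 × 6 × 5 × 4 × 3 = 2520.
Total: 7 × 2520 = 17640.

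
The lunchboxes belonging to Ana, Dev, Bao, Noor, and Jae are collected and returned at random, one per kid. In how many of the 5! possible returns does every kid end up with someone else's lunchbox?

Let Aᵢ be the assignments in which kid i gets their own lunchbox. We want the size of the complement of A₁∪…∪A_5.
By inclusion–exclusion this is Σ_{j=0}^{5} (−1)^j C(5,j)·(5−j)!.
Computing: 120 − 120 + 60 − 20 + 5 − 1 = 44.

44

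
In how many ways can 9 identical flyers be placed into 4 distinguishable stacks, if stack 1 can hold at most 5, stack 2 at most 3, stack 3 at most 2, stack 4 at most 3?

By stars and bars, unrestricted non-negative solutions to x_1+…+x_4 = 9 number C(9+3,3) = 220.
Subtract solutions that violate a single cap (substitute x_i' = x_i − (cap_i+1)): x_1 ≥ 6 gives C(6,3) = 20; x_2 ≥ 4 gives C(8,3) = 56; x_3 ≥ 3 gives C(9,3) = 84; x_4 ≥ 4 gives C(8,3) = 56. Together 216.
Add back pairs where two caps are both exceeded: 0 + 1 + 0 + 10 + 4 + 10 = 25.
By inclusion–exclusion the count is 220 − 216 + 25 = 29.

29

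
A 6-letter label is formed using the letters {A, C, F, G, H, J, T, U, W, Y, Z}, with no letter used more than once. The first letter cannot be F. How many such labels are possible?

302400

The first letter has 11−1 = 10 choices (anything except F).
The remaining 5 letters are filled from the other 10 symbols without repetition: 10 × 9 × 8 × 7 × 6 = 30240.
Total: 10 × 30240 = 302400.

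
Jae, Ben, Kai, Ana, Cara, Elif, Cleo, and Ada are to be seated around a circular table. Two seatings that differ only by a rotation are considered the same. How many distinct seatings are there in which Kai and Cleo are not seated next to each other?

3600

Without the restriction there are (7)! = 5040 seatings.
Those with Kai next to Cleo: fuse the pair into one unit and seat 7 units around a circle — 2·(6)! = 1440.
Subtracting, 5040 − 1440 = 3600.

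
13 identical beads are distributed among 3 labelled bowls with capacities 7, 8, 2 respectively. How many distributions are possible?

Ignoring the caps, the number of non-negative solutions to x_1+…+x_3 = 13 is C(15,2) = 105.
Subtract solutions that violate a single cap (substitute x_i' = x_i − (cap_i+1)): x_1 ≥ 8 gives C(7,2) = 21; x_2 ≥ 9 gives C(6,2) = 15; x_3 ≥ 3 gives C(12,2) = 66. Together 102.
Add back pairs where two caps are both exceeded: 0 + 6 + 3 = 9.
By inclusion–exclusion the count is 105 − 102 + 9 = 12.

12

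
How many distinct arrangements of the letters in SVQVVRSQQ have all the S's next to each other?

1120

Treat the 2 copies of S as a single block. The multiset to arrange is then {SS, Q, Q, Q, R, V, V, V}, 8 items in all.
That gives (8)!/(3!·3!) = 1120 arrangements.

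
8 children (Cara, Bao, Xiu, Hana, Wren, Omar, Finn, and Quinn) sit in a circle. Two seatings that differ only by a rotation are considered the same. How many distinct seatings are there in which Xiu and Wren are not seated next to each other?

All circular seatings of 8 people number (7)! = 5040.
Seatings with Xiu beside Wren: treat them as a block with 2 internal orders, giving 2 × (6)! = 1440.
Subtracting, 5040 − 1440 = 3600.

3600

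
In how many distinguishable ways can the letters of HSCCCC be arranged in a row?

Letter multiplicities in HSCCCC: C×4, H×1, S×1.
So there are 6! / (4!) = 30 distinguishable arrangements.

30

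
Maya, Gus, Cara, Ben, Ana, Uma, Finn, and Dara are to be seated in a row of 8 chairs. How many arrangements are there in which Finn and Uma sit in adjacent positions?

Treat {Finn, Uma} as a single unit. There are 7 units to order, and the pair itself can be ordered 2 ways.
That gives 2 × 7! = 2 × 5040 = 10080.

10080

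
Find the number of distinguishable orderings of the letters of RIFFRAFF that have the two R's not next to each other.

Total arrangements of RIFFRAFF: 8!/(4!·2!) = 840.
Arrangements with the R's together: treat RR as one letter, giving (7)!/(4!) = 210.
Subtracting, 840 − 210 = 630 arrangements keep the R's apart.

630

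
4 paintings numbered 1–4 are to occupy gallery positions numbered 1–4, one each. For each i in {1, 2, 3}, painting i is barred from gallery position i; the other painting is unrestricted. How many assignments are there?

Let Aᵢ (for i ∈ {1, 2, 3}) be the placements that put painting i in its forbidden gallery position. Any j of these fix j positions, leaving (4−j)! ways to fill the rest, and there are C(3,j) ways to pick which j.
By inclusion–exclusion, the number of valid placements is Σ_{j=0}^{3} (−1)^j C(3,j)·(4−j)!.
Computing: 24 − 18 + 6 − 1 = 11.

11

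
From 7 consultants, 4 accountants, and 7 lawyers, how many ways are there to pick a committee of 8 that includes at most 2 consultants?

Split by how many consultants are chosen (0 through 2).
Sum: C(7,0)·C(11,8) + C(7,1)·C(11,7) + C(7,2)·C(11,6) = 165 + 2310 + 9702 = 12177.

12177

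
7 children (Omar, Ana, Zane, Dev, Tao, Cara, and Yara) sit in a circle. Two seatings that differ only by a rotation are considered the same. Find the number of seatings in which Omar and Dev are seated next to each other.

240

Treat {Omar, Dev} as one unit (2 internal orders) and seat the resulting 6 units around the table: (5)! circular arrangements.
So 2 × (5)! = 2 × 120 = 240.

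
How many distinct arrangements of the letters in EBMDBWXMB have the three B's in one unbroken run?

Treat the 3 copies of B as a single block. The multiset to arrange is then {BBB, D, E, M, M, W, X}, 7 items in all.
That gives (7)!/(2!) = 2520 arrangements.

2520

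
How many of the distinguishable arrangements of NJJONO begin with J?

With the first slot taken by J, it remains to arrange the other 5 letters (NJONO).
Those 5 letters have N appearing twice and O appearing twice, giving (5)!/(2!·2!) = 30.

30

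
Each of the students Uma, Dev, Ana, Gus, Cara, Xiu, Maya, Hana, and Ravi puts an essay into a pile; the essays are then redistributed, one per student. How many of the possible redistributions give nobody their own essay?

133496

Count assignments avoiding every fixed point. For any j of the 9 students fixed to their own essay, the other 9−j can be arranged in (9−j)! ways.
By inclusion–exclusion this is Σ_{j=0}^{9} (−1)^j C(9,j)·(9−j)!.
Computing: 362880 − 362880 + 181440 − 60480 + 15120 − 3024 + 504 − 72 + 9 − 1 = 133496.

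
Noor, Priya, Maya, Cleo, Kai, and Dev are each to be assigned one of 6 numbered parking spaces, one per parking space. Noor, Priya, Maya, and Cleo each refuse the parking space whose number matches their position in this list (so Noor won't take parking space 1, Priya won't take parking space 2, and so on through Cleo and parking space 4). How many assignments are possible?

Let Aᵢ (for 1 ≤ i ≤ 4) be the placements that put person i in their forbidden parking space. Any j of these fix j positions, leaving (6−j)! ways to fill the rest, and there are C(4,j) ways to pick which j.
By inclusion–exclusion, the number of valid placements is Σ_{j=0}^{4} (−1)^j C(4,j)·(6−j)!.
Computing: 720 − 480 + 144 − 24 + 2 = 362.

362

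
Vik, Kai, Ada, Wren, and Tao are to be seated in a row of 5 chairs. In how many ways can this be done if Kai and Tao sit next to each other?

Treat {Kai, Tao} as a single unit. There are 4 units to order, and the pair itself can be ordered 2 ways.
So the count is 2·(4)! = 48.

48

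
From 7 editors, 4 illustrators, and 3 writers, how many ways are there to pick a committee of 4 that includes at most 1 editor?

280

Split by how many editors are chosen (0 through 1).
Sum: C(7,0)·C(7,4) + C(7,1)·C(7,3) = 35 + 245 = 280.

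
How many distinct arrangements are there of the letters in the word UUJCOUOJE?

UUJCOUOJE has 9 letters with J appearing twice, O appearing twice, and U appearing 3 times.
So there are 9! / (3!·2!·2!) = 15120 distinguishable arrangements.

15120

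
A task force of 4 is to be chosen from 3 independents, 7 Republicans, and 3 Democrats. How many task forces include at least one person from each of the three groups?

Unrestricted: C(13,4) = 715 ways to pick any 4 of the 13.
Subtract selections that omit an entire group: no independents → C(10,4) = 210; no Republicans → C(6,4) = 15; no Democrats → C(10,4) = 210.
Add back selections omitting two groups (i.e. drawn from a single group): C(3,4) + C(7,4) + C(3,4) = 35.
By inclusion–exclusion: 715 − 435 + 35 = 315.

315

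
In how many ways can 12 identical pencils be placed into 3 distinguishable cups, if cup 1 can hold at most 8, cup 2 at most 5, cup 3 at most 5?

Without the upper bounds there are C(14,2) = 91 ways to split 12 among 3 cups.
Subtract solutions that violate a single cap (substitute x_i' = x_i − (cap_i+1)): x_1 ≥ 9 gives C(5,2) = 10; x_2 ≥ 6 gives C(8,2) = 28; x_3 ≥ 6 gives C(8,2) = 28. Together 66.
Add back pairs where two caps are both exceeded: 0 + 0 + 1 = 1.
By inclusion–exclusion the count is 91 − 66 + 1 = 26.

26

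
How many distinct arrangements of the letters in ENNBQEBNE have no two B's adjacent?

There are 9!/(3!·3!·2!) = 5040 arrangements of ENNBQEBNE in total.
Arrangements with the B's together: treat BB as one letter, giving (8)!/(3!·3!) = 1120.
Hence 5040 − 1120 = 3920.

3920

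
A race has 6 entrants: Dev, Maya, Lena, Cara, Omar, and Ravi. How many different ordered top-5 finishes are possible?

This is an ordered selection of 5 from 6: P(6,5).
That gives 6 × 5 × 4 × 3 × 2 = 720.

720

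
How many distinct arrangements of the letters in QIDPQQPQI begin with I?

840

With the first slot taken by I, it remains to arrange the other 8 letters (QDPQQPQI).
Those 8 letters have P appearing twice and Q appearing 4 times, giving (8)!/(4!·2!) = 840.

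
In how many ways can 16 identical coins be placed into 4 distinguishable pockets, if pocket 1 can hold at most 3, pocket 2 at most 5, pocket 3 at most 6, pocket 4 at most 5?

Without the upper bounds there are C(19,3) = 969 ways to split 16 among 4 pockets.
Subtract solutions that violate a single cap (substitute x_i' = x_i − (cap_i+1)): x_1 ≥ 4 gives C(15,3) = 455; x_2 ≥ 6 gives C(13,3) = 286; x_3 ≥ 7 gives C(12,3) = 220; x_4 ≥ 6 gives C(13,3) = 286. Together 1247.
Add back pairs where two caps are both exceeded: 84 + 56 + 84 + 20 + 35 + 20 = 299.
Subtract triples: 0 + 1 + 0 + 0 = 1.
By inclusion–exclusion the count is 969 − 1247 + 299 − 1 = 20.

20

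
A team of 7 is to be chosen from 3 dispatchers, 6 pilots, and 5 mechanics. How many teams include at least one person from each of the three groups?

3058

Unrestricted: C(14,7) = 3432 ways to pick any 7 of the 14.
Selections missing a whole group: no dispatchers → C(11,7) = 330; no pilots → C(8,7) = 8; no mechanics → C(9,7) = 36.
Add back selections omitting two groups (i.e. drawn from a single group): C(3,7) + C(6,7) + C(5,7) = 0.
By inclusion–exclusion: 3432 − 374 + 0 = 3058.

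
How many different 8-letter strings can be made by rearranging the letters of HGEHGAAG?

HGEHGAAG has 8 letters with A appearing twice, G appearing 3 times, and H appearing twice.
The number of distinct arrangements is 8!/(3!·2!·2!) = 40320/24 = 1680.

1680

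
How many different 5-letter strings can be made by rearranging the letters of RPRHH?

30

RPRHH has 5 letters with H appearing twice and R appearing twice.
So there are 5! / (2!·2!) = 30 distinguishable arrangements.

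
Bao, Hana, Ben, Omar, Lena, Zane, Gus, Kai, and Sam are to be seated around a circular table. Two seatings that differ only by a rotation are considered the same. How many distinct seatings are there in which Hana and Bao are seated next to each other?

Treat {Hana, Bao} as one unit (2 internal orders) and seat the resulting 8 units around the table: (7)! circular arrangements.
So 2 × (7)! = 2 × 5040 = 10080.

10080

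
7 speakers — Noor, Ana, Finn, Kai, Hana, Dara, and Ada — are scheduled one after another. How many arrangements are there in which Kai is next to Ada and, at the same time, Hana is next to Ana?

Treat {Kai,Ada} as one block (2 orders) and {Hana,Ana} as another (2 orders).
That leaves 5 units to arrange: 2 × 2 × 5! = 4 × 120 = 480.

480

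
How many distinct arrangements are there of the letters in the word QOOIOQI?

210

Letter multiplicities in QOOIOQI: I×2, O×3, Q×2.
The number of distinct arrangements is 7!/(3!·2!·2!) = 5040/24 = 210.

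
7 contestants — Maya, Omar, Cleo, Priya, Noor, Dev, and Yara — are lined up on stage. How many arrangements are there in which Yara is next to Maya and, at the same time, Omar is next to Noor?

480

Treat {Yara,Maya} as one block (2 orders) and {Omar,Noor} as another (2 orders).
That leaves 5 units to arrange: 2 × 2 × 5! = 4 × 120 = 480.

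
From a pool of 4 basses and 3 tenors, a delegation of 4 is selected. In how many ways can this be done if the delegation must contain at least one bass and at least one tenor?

With no constraint there are C(7,4) = 35 possible selections.
Subtract selections that omit an entire group: no basses → C(3,4) = 0; no tenors → C(4,4) = 1.
Both groups omitted at once is impossible, so 35 − 1 = 34.

34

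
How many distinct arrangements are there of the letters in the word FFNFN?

10

FFNFN has 5 letters with F appearing 3 times and N appearing twice.
The number of distinct arrangements is 5!/(3!·2!) = 120/12 = 10.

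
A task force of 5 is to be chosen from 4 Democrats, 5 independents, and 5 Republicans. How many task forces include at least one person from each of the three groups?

Unrestricted: C(14,5) = 2002 ways to pick any 5 of the 14.
Subtract selections that omit an entire group: no Democrats → C(10,5) = 252; no independents → C(9,5) = 126; no Republicans → C(9,5) = 126.
Add back selections omitting two groups (i.e. drawn from a single group): C(4,5) + C(5,5) + C(5,5) = 2.
By inclusion–exclusion: 2002 − 504 + 2 = 1500.

1500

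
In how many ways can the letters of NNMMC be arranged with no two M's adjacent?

18

There are 5!/(2!·2!) = 30 arrangements of NNMMC in total.
If the two M's are adjacent, glue them into one block, leaving 4 items to arrange: (4)!/(2!) = 12 ways.
Hence 30 − 12 = 18.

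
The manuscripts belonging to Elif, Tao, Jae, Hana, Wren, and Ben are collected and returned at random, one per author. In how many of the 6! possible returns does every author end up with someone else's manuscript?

265

This is the derangement count D_6: permutations of 6 items with no fixed point.
By inclusion–exclusion this is Σ_{j=0}^{6} (−1)^j C(6,j)·(6−j)!.
Computing: 720 − 720 + 360 − 120 + 30 − 6 + 1 = 265.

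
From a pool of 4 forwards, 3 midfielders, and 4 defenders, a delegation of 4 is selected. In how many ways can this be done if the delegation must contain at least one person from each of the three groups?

192

With no constraint there are C(11,4) = 330 possible selections.
Subtract selections that omit an entire group: no forwards → C(7,4) = 35; no midfielders → C(8,4) = 70; no defenders → C(7,4) = 35.
Add back selections omitting two groups (i.e. drawn from a single group): C(4,4) + C(3,4) + C(4,4) = 2.
By inclusion–exclusion: 330 − 140 + 2 = 192.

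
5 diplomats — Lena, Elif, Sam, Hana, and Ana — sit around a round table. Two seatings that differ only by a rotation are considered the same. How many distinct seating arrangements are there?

24

Seat Lena anywhere (absorbing the rotational symmetry), then permute the other 4: (4)! = 24.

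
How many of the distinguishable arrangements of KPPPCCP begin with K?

With the first slot taken by K, it remains to arrange the other 6 letters (PPPCCP).
Those 6 letters have C appearing twice and P appearing 4 times, giving (6)!/(4!·2!) = 15.

15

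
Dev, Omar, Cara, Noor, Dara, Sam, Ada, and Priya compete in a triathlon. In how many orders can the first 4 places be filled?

This is an ordered selection of 4 from 8: P(8,4).
That gives 8 × 7 × 6 × 5 = 1680.

1680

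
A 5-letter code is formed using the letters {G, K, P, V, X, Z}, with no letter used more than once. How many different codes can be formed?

This is a permutation of 5 out of 6: P(6,5) = 6!/1!.
6 × 5 × 4 × 3 × 2 = 720.

720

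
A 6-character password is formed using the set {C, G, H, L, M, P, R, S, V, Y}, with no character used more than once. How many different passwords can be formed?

Choose and order 6 of the 10 symbols: the first character has 10 options, the next 9, and so on down to 5.
That product is 10 × 9 × 8 × 7 × 6 × 5 = 151200.

151200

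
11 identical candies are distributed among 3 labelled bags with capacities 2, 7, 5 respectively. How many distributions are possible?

Ignoring the caps, the number of non-negative solutions to x_1+…+x_3 = 11 is C(13,2) = 78.
Subtract solutions that violate a single cap (substitute x_i' = x_i − (cap_i+1)): x_1 ≥ 3 gives C(10,2) = 45; x_2 ≥ 8 gives C(5,2) = 10; x_3 ≥ 6 gives C(7,2) = 21. Together 76.
Add back pairs where two caps are both exceeded: 1 + 6 + 0 = 7.
By inclusion–exclusion the count is 78 − 76 + 7 = 9.

9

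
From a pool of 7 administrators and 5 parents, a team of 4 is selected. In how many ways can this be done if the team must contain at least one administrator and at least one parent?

With no constraint there are C(12,4) = 495 possible selections.
Subtract selections that omit an entire group: no administrators → C(5,4) = 5; no parents → C(7,4) = 35.
Both groups omitted at once is impossible, so 495 − 40 = 455.

455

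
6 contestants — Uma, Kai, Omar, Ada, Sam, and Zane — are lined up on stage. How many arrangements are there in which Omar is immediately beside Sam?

240

Place the 4 others and the Omar-Sam pair as 5 objects in a line; the pair has 2 internal arrangements.
That gives 2 × 5! = 2 × 120 = 240.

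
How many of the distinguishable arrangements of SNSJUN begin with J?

30

Fix J in the first position and arrange the remaining 5 letters.
Those 5 letters have N appearing twice and S appearing twice, giving (5)!/(2!·2!) = 30.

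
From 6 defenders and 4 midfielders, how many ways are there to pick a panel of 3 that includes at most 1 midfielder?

80

Split by how many midfielders are chosen (0 through 1).
Sum: C(4,0)·C(6,3) + C(4,1)·C(6,2) = 20 + 60 = 80.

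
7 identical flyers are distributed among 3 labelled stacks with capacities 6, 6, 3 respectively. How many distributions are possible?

24

Ignoring the caps, the number of non-negative solutions to x_1+…+x_3 = 7 is C(9,2) = 36.
Subtract solutions that violate a single cap (substitute x_i' = x_i − (cap_i+1)): x_1 ≥ 7 gives C(2,2) = 1; x_2 ≥ 7 gives C(2,2) = 1; x_3 ≥ 4 gives C(5,2) = 10. Together 12.
No two caps can be exceeded simultaneously, so the pair terms are all 0.
By inclusion–exclusion the count is 36 − 12 + 0 = 24.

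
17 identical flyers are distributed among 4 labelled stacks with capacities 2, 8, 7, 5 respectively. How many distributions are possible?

Without the upper bounds there are C(20,3) = 1140 ways to split 17 among 4 stacks.
Subtract solutions that violate a single cap (substitute x_i' = x_i − (cap_i+1)): x_1 ≥ 3 gives C(17,3) = 680; x_2 ≥ 9 gives C(11,3) = 165; x_3 ≥ 8 gives C(12,3) = 220; x_4 ≥ 6 gives C(14,3) = 364. Together 1429.
Add back pairs where two caps are both exceeded: 56 + 84 + 165 + 1 + 10 + 20 = 336.
Subtract triples: 0 + 0 + 1 + 0 = 1.
By inclusion–exclusion the count is 1140 − 1429 + 336 − 1 = 46.

46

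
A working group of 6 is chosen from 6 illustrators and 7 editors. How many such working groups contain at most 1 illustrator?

Split by how many illustrators are chosen (0 through 1).
Sum: C(6,0)·C(7,6) + C(6,1)·C(7,5) = 7 + 126 = 133.

133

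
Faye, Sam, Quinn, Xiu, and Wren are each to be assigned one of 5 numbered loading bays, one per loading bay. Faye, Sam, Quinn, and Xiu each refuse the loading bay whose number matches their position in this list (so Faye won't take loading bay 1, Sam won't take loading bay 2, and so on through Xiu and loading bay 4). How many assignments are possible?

Let Aᵢ (for 1 ≤ i ≤ 4) be the placements that put person i in their forbidden loading bay. Any j of these fix j positions, leaving (5−j)! ways to fill the rest, and there are C(4,j) ways to pick which j.
By inclusion–exclusion, the number of valid placements is Σ_{j=0}^{4} (−1)^j C(4,j)·(5−j)!.
Computing: 120 − 96 + 36 − 8 + 1 = 53.

53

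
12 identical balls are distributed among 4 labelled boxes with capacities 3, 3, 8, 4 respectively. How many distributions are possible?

60

By stars and bars, unrestricted non-negative solutions to x_1+…+x_4 = 12 number C(12+3,3) = 455.
Subtract solutions that violate a single cap (substitute x_i' = x_i − (cap_i+1)): x_1 ≥ 4 gives C(11,3) = 165; x_2 ≥ 4 gives C(11,3) = 165; x_3 ≥ 9 gives C(6,3) = 20; x_4 ≥ 5 gives C(10,3) = 120. Together 470.
Add back pairs where two caps are both exceeded: 35 + 0 + 20 + 0 + 20 + 0 = 75.
By inclusion–exclusion the count is 455 − 470 + 75 = 60.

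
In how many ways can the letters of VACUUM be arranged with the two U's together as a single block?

Treat the 2 copies of U as a single block. The multiset to arrange is then {UU, A, C, M, V}, 5 items in all.
All 5 items are distinct, so there are (5)! = 120 arrangements.

120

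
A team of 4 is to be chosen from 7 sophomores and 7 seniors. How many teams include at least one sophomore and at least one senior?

Total 4-person selections from all 14: C(14,4) = 1001.
Selections missing a whole group: no sophomores → C(7,4) = 35; no seniors → C(7,4) = 35.
Both groups omitted at once is impossible, so 1001 − 70 = 931.

931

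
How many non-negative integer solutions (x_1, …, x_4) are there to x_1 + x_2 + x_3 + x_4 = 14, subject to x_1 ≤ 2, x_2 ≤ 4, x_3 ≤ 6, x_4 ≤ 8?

60

Without the upper bounds there are C(17,3) = 680 ways to split 14 among 4 variables.
Subtract solutions that violate a single cap (substitute x_i' = x_i − (cap_i+1)): x_1 ≥ 3 gives C(14,3) = 364; x_2 ≥ 5 gives C(12,3) = 220; x_3 ≥ 7 gives C(10,3) = 120; x_4 ≥ 9 gives C(8,3) = 56. Together 760.
Add back pairs where two caps are both exceeded: 84 + 35 + 10 + 10 + 1 + 0 = 140.
By inclusion–exclusion the count is 680 − 760 + 140 = 60.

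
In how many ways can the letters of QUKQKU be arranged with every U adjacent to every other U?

Treat the 2 copies of U as a single block. The multiset to arrange is then {UU, K, K, Q, Q}, 5 items in all.
That gives (5)!/(2!·2!) = 30 arrangements.

30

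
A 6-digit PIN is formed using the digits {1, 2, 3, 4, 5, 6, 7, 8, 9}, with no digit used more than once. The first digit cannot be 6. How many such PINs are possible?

The first digit has 9−1 = 8 choices (anything except 6).
The remaining 5 digits are filled from the other 8 symbols without repetition: 8 × 7 × 6 × 5 × 4 = 6720.
Total: 8 × 6720 = 53760.

53760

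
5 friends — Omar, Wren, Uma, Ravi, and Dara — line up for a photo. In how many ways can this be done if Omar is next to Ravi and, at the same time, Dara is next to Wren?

24

Treat {Omar,Ravi} as one block (2 orders) and {Dara,Wren} as another (2 orders).
That leaves 3 units to arrange: 2 × 2 × 3! = 4 × 6 = 24.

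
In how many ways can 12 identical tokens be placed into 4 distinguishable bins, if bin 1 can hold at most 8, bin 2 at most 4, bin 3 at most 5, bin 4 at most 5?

By stars and bars, unrestricted non-negative solutions to x_1+…+x_4 = 12 number C(12+3,3) = 455.
Subtract solutions that violate a single cap (substitute x_i' = x_i − (cap_i+1)): x_1 ≥ 9 gives C(6,3) = 20; x_2 ≥ 5 gives C(10,3) = 120; x_3 ≥ 6 gives C(9,3) = 84; x_4 ≥ 6 gives C(9,3) = 84. Together 308.
Add back pairs where two caps are both exceeded: 0 + 0 + 0 + 4 + 4 + 1 = 9.
By inclusion–exclusion the count is 455 − 308 + 9 = 156.

156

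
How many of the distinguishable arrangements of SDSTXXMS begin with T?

With the first slot taken by T, it remains to arrange the other 7 letters (SDSXXMS).
Those 7 letters have S appearing 3 times and X appearing twice, giving (7)!/(3!·2!) = 420.

420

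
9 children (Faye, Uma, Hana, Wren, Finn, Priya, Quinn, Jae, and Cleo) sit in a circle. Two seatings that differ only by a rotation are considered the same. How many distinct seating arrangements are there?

Seat Faye anywhere (absorbing the rotational symmetry), then permute the other 8: (8)! = 40320.

40320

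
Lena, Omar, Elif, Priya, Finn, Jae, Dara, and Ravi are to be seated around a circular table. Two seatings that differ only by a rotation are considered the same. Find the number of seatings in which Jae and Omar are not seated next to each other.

3600

All circular seatings of 8 people number (7)! = 5040.
Seatings with Jae beside Omar: treat them as a block with 2 internal orders, giving 2 × (6)! = 1440.
Subtracting, 5040 − 1440 = 3600.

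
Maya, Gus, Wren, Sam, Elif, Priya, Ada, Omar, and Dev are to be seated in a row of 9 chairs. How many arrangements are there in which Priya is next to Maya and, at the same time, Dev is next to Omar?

20160

Treat {Priya,Maya} as one block (2 orders) and {Dev,Omar} as another (2 orders).
That leaves 7 units to arrange: 2 × 2 × 7! = 4 × 5040 = 20160.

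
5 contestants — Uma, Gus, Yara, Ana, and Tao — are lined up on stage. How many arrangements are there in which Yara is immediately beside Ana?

Glue Yara and Ana into one block (2 internal orders), leaving 4 units to arrange in a row.
That gives 2 × 4! = 2 × 24 = 48.

48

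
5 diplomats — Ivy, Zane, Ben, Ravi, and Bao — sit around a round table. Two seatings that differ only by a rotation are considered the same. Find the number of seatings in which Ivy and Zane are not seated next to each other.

Without the restriction there are (4)! = 24 seatings.
Seatings with Ivy beside Zane: treat them as a block with 2 internal orders, giving 2 × (3)! = 12.
Subtracting, 24 − 12 = 12.

12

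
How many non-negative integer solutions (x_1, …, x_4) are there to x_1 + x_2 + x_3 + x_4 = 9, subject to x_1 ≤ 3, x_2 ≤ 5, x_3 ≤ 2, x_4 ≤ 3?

Without the upper bounds there are C(12,3) = 220 ways to split 9 among 4 variables.
Subtract solutions that violate a single cap (substitute x_i' = x_i − (cap_i+1)): x_1 ≥ 4 gives C(8,3) = 56; x_2 ≥ 6 gives C(6,3) = 20; x_3 ≥ 3 gives C(9,3) = 84; x_4 ≥ 4 gives C(8,3) = 56. Together 216.
Add back pairs where two caps are both exceeded: 0 + 10 + 4 + 1 + 0 + 10 = 25.
By inclusion–exclusion the count is 220 − 216 + 25 = 29.

29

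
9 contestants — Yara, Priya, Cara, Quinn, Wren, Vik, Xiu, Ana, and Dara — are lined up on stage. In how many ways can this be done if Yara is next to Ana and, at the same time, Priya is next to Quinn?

20160

Treat {Yara,Ana} as one block (2 orders) and {Priya,Quinn} as another (2 orders).
That leaves 7 units to arrange: 2 × 2 × 7! = 4 × 5040 = 20160.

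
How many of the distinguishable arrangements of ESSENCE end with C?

60

With the last slot taken by C, it remains to arrange the other 6 letters (ESSENE).
Those 6 letters have E appearing 3 times and S appearing twice, giving (6)!/(3!·2!) = 60.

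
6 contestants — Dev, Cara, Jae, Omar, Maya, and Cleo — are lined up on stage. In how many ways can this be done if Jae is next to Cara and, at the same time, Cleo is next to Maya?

Treat {Jae,Cara} as one block (2 orders) and {Cleo,Maya} as another (2 orders).
That leaves 4 units to arrange: 2 × 2 × 4! = 4 × 24 = 96.

96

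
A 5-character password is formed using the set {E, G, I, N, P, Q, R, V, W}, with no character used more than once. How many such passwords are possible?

Choose and order 5 of the 9 symbols: the first character has 9 options, the next 8, and so on down to 5.
That product is 9 × 8 × 7 × 6 × 5 = 15120.

15120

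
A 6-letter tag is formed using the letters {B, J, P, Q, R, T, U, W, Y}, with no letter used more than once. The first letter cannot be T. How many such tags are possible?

The first letter has 9−1 = 8 choices (anything except T).
The remaining 5 letters are filled from the other 8 symbols without repetition: 8 × 7 × 6 × 5 × 4 = 6720.
Total: 8 × 6720 = 53760.

53760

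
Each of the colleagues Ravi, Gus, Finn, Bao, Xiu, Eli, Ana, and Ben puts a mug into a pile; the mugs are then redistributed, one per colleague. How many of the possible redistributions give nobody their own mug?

Let Aᵢ be the assignments in which colleague i gets their own mug. We want the size of the complement of A₁∪…∪A_8.
By inclusion–exclusion this is Σ_{j=0}^{8} (−1)^j C(8,j)·(8−j)!.
Computing: 40320 − 40320 + 20160 − 6720 + 1680 − 336 + 56 − 8 + 1 = 14833.

14833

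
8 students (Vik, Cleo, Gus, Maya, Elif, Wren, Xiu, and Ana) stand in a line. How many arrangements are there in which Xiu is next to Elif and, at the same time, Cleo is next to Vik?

2880

Treat {Xiu,Elif} as one block (2 orders) and {Cleo,Vik} as another (2 orders).
That leaves 6 units to arrange: 2 × 2 × 6! = 4 × 720 = 2880.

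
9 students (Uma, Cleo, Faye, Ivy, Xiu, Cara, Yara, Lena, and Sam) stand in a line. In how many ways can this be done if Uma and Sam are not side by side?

There are 9! = 362880 arrangements in all. If Uma and Sam are adjacent, merging them into one block gives 2·(8)! = 80640 arrangements.
So 362880 − 80640 = 282240 arrangements keep them apart.

282240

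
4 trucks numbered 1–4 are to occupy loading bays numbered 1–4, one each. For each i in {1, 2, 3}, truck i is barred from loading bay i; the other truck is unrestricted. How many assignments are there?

11

Let Aᵢ (for i ∈ {1, 2, 3}) be the placements that put truck i in its forbidden loading bay. Any j of these fix j positions, leaving (4−j)! ways to fill the rest, and there are C(3,j) ways to pick which j.
By inclusion–exclusion, the number of valid placements is Σ_{j=0}^{3} (−1)^j C(3,j)·(4−j)!.
Computing: 24 − 18 + 6 − 1 = 11.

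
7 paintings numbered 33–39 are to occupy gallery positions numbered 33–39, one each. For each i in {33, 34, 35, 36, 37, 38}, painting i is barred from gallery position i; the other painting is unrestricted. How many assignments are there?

Let Aᵢ (for 33 ≤ i ≤ 38) be the placements that put painting i in its forbidden gallery position. Any j of these fix j positions, leaving (7−j)! ways to fill the rest, and there are C(6,j) ways to pick which j.
By inclusion–exclusion, the number of valid placements is Σ_{j=0}^{6} (−1)^j C(6,j)·(7−j)!.
Computing: 5040 − 4320 + 1800 − 480 + 90 − 12 + 1 = 2119.

2119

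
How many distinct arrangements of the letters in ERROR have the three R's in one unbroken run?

6

Treat the 3 copies of R as a single block. The multiset to arrange is then {RRR, E, O}, 3 items in all.
All 3 items are distinct, so there are (3)! = 6 arrangements.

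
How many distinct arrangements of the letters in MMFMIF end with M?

With the last slot taken by M, it remains to arrange the other 5 letters (MFMIF).
Those 5 letters have F appearing twice and M appearing twice, giving (5)!/(2!·2!) = 30.

30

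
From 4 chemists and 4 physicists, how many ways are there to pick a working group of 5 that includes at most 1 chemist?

Split by how many chemists are chosen (0 through 1).
Sum: C(4,0)·C(4,5) + C(4,1)·C(4,4) = 0 + 4 = 4.

4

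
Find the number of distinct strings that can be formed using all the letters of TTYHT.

Letter multiplicities in TTYHT: H×1, T×3, Y×1.
The number of distinct arrangements is 5!/(3!) = 120/6 = 20.

20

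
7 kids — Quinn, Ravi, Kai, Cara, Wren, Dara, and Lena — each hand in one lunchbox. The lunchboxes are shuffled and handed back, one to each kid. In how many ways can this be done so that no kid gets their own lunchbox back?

This is the derangement count D_7: permutations of 7 items with no fixed point.
By inclusion–exclusion this is Σ_{j=0}^{7} (−1)^j C(7,j)·(7−j)!.
Computing: 5040 − 5040 + 2520 − 840 + 210 − 42 + 7 − 1 = 1854.

1854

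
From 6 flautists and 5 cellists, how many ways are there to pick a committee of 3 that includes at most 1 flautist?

Split by how many flautists are chosen (0 through 1).
Sum: C(6,0)·C(5,3) + C(6,1)·C(5,2) = 10 + 60 = 70.

70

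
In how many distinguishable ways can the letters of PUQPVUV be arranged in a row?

PUQPVUV has 7 letters with P appearing twice, U appearing twice, and V appearing twice.
So there are 7! / (2!·2!·2!) = 630 distinguishable arrangements.

630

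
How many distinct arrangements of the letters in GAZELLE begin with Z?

180

With the first slot taken by Z, it remains to arrange the other 6 letters (GAELLE).
Those 6 letters have E appearing twice and L appearing twice, giving (6)!/(2!·2!) = 180.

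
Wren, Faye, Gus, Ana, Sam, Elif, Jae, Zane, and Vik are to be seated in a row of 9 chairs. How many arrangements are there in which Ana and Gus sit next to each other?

Place the 7 others and the Ana-Gus pair as 8 objects in a line; the pair has 2 internal arrangements.
So the count is 2·(8)! = 80640.

80640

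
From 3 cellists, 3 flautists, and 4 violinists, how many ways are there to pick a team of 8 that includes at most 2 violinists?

6

Split by how many violinists are chosen (0 through 2).
Sum: C(4,0)·C(6,8) + C(4,1)·C(6,7) + C(4,2)·C(6,6) = 0 + 0 + 6 = 6.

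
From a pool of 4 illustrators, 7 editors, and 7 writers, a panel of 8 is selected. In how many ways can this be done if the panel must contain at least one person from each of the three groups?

With no constraint there are C(18,8) = 43758 possible selections.
Subtract selections that omit an entire group: no illustrators → C(14,8) = 3003; no editors → C(11,8) = 165; no writers → C(11,8) = 165.
Add back selections omitting two groups (i.e. drawn from a single group): C(4,8) + C(7,8) + C(7,8) = 0.
By inclusion–exclusion: 43758 − 3333 + 0 = 40425.

40425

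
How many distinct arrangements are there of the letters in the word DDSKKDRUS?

Letter multiplicities in DDSKKDRUS: D×3, K×2, R×1, S×2, U×1.
The number of distinct arrangements is 9!/(3!·2!·2!) = 362880/24 = 15120.

15120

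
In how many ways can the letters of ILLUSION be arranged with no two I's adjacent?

7560

There are 8!/(2!·2!) = 10080 arrangements of ILLUSION in total.
Arrangements with the I's together: treat II as one letter, giving (7)!/(2!) = 2520.
Hence 10080 − 2520 = 7560.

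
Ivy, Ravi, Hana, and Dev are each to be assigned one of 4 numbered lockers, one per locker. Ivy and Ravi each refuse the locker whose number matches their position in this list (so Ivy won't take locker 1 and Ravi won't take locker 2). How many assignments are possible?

14

Let Aᵢ (for i ∈ {1, 2}) be the placements that put person i in their forbidden locker. Any j of these fix j positions, leaving (4−j)! ways to fill the rest, and there are C(2,j) ways to pick which j.
By inclusion–exclusion, the number of valid placements is Σ_{j=0}^{2} (−1)^j C(2,j)·(4−j)!.
Computing: 24 − 12 + 2 = 14.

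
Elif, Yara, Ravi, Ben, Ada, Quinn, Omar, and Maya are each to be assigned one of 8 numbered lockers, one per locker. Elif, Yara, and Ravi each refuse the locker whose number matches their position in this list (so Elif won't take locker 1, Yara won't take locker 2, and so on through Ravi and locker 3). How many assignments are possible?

27240

Let Aᵢ (for i ∈ {1, 2, 3}) be the placements that put person i in their forbidden locker. Any j of these fix j positions, leaving (8−j)! ways to fill the rest, and there are C(3,j) ways to pick which j.
By inclusion–exclusion, the number of valid placements is Σ_{j=0}^{3} (−1)^j C(3,j)·(8−j)!.
Computing: 40320 − 15120 + 2160 − 120 = 27240.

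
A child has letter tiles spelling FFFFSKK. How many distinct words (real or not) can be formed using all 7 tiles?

105

Letter multiplicities in FFFFSKK: F×4, K×2, S×1.
Dividing 7! = 5040 by 4!·2! = 48 for the repeated letters gives 105.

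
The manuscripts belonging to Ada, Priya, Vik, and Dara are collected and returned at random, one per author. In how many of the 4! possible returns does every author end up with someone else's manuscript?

Let Aᵢ be the assignments in which author i gets their own manuscript. We want the size of the complement of A₁∪…∪A_4.
By inclusion–exclusion this is Σ_{j=0}^{4} (−1)^j C(4,j)·(4−j)!.
Computing: 24 − 24 + 12 − 4 + 1 = 9.

9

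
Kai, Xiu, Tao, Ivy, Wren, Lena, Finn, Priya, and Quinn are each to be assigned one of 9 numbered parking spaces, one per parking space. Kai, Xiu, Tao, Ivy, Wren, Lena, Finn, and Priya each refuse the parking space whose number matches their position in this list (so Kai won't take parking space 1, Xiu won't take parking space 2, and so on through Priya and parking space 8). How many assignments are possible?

148329

Let Aᵢ (for 1 ≤ i ≤ 8) be the placements that put person i in their forbidden parking space. Any j of these fix j positions, leaving (9−j)! ways to fill the rest, and there are C(8,j) ways to pick which j.
By inclusion–exclusion, the number of valid placements is Σ_{j=0}^{8} (−1)^j C(8,j)·(9−j)!.
Computing: 362880 − 322560 + 141120 − 40320 + 8400 − 1344 + 168 − 16 + 1 = 148329.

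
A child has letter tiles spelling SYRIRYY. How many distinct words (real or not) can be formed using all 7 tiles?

Letter multiplicities in SYRIRYY: I×1, R×2, S×1, Y×3.
The number of distinct arrangements is 7!/(3!·2!) = 5040/12 = 420.

420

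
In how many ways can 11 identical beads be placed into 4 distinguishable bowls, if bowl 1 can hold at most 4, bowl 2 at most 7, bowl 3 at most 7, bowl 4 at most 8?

By stars and bars, unrestricted non-negative solutions to x_1+…+x_4 = 11 number C(11+3,3) = 364.
Subtract solutions that violate a single cap (substitute x_i' = x_i − (cap_i+1)): x_1 ≥ 5 gives C(9,3) = 84; x_2 ≥ 8 gives C(6,3) = 20; x_3 ≥ 8 gives C(6,3) = 20; x_4 ≥ 9 gives C(5,3) = 10. Together 134.
No two caps can be exceeded simultaneously, so the pair terms are all 0.
By inclusion–exclusion the count is 364 − 134 + 0 = 230.

230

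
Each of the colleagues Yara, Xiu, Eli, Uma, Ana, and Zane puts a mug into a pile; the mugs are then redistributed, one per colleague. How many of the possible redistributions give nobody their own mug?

265

Let Aᵢ be the assignments in which colleague i gets their own mug. We want the size of the complement of A₁∪…∪A_6.
By inclusion–exclusion this is Σ_{j=0}^{6} (−1)^j C(6,j)·(6−j)!.
Computing: 720 − 720 + 360 − 120 + 30 − 6 + 1 = 265.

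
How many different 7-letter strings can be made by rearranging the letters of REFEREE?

Letter multiplicities in REFEREE: E×4, F×1, R×2.
So there are 7! / (4!·2!) = 105 distinguishable arrangements.

105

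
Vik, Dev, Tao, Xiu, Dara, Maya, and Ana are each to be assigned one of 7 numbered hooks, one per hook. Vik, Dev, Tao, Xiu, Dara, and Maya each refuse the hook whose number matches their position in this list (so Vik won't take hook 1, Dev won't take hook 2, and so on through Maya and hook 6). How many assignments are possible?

Let Aᵢ (for 1 ≤ i ≤ 6) be the placements that put person i in their forbidden hook. Any j of these fix j positions, leaving (7−j)! ways to fill the rest, and there are C(6,j) ways to pick which j.
By inclusion–exclusion, the number of valid placements is Σ_{j=0}^{6} (−1)^j C(6,j)·(7−j)!.
Computing: 5040 − 4320 + 1800 − 480 + 90 − 12 + 1 = 2119.

2119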